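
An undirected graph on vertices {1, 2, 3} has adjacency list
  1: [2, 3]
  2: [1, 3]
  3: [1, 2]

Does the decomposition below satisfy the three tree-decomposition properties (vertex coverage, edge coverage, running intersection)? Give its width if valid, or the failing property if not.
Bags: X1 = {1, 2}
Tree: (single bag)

A tree decomposition must satisfy three properties: every vertex lies in some bag; for every edge, both endpoints lie together in some bag; and for every vertex, the bags containing it form a connected subtree. Here vertex 3 appears in no bag, so the decomposition is invalid.

No — vertex 3 appears in no bag.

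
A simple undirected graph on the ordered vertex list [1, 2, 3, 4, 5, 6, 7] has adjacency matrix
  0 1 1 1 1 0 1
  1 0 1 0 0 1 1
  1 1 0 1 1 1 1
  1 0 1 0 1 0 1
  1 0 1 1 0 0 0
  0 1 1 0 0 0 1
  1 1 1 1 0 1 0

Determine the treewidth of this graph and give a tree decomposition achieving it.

The largest bag has 4 vertices, giving width 3; this decomposition certifies tw(G) ≤ 3. For the lower bound, the 4 vertices {1, 2, 3, 7} are pairwise adjacent, and any tree decomposition puts a clique entirely inside one bag — forcing width ≥ 3. Therefore the treewidth is 3.

Treewidth 3.
One such decomposition:
Bags: B1 = {1, 3, 4, 5}  B2 = {1, 3, 4, 7}  B3 = {1, 2, 3, 7}  B4 = {2, 3, 6, 7}
Tree: B1–B2, B2–B3, B3–B4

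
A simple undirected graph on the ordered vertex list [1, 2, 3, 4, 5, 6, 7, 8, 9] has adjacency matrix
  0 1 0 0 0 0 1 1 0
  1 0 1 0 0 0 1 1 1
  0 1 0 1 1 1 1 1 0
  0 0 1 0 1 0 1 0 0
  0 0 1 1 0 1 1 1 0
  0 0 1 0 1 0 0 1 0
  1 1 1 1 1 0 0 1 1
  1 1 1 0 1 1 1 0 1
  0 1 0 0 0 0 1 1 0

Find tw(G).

3

A width-3 tree decomposition is:
Bags: B1 = {1, 2, 7, 8}  B2 = {2, 7, 8, 9}  B3 = {2, 3, 7, 8}  B4 = {3, 5, 7, 8}  B5 = {3, 5, 6, 8}  B6 = {3, 4, 5, 7}
Tree: B1–B2, B1–B3, B3–B4, B4–B5, B4–B6
Every bag has size at most 4, so the width is 4 − 1 = 3 and tw(G) ≤ 3. On the other hand G contains the 4-clique {3, 5, 6, 8}. A clique must lie in a single bag of any decomposition, so no decomposition can have width below 3. Combining the bounds, tw(G) = 3.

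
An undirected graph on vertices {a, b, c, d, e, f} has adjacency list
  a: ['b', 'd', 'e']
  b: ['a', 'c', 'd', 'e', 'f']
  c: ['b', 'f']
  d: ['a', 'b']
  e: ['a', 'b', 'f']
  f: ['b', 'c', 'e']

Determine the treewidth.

2

A width-2 tree decomposition is:
Bags: B1 = {b, c, f}  B2 = {b, e, f}  B3 = {a, b, e}  B4 = {a, b, d}
Tree: B1–B2, B2–B3, B3–B4
Every bag has size at most 3, so the width is 3 − 1 = 2 and tw(G) ≤ 2. On the other hand G contains the 3-clique {a, b, d}. A clique must lie in a single bag of any decomposition, so no decomposition can have width below 2. Combining the bounds, tw(G) = 2.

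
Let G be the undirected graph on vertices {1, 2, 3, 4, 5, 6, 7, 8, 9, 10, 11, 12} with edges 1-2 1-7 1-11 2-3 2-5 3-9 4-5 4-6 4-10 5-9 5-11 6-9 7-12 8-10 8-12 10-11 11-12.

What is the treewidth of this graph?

3

A width-3 tree decomposition is:
Bags: B1 = {2, 3, 6, 9}  B2 = {2, 5, 6, 9}  B3 = {2, 4, 5, 6}  B4 = {1, 2, 4, 5}  B5 = {1, 4, 5, 11}  B6 = {1, 4, 10, 11}  B7 = {1, 7, 10, 11}  B8 = {7, 10, 11, 12}  B9 = {7, 8, 10, 12}
Tree: B1–B2, B2–B3, B3–B4, B4–B5, B5–B6, B6–B7, B7–B8, B8–B9
Each bag holds 4 vertices, so the decomposition has width 3, which upper-bounds the treewidth. For the lower bound: the 4 vertex sets {3,6,9}, {2}, {5}, {1,4,10,11} are disjoint, each induces a connected subgraph, and every pair is joined by at least one edge of G. Contracting each set to a single vertex therefore yields K_{4} as a minor, and since treewidth is minor-monotone, tw(G) ≥ tw(K_{4}) = 3. Hence tw(G) = 3 exactly.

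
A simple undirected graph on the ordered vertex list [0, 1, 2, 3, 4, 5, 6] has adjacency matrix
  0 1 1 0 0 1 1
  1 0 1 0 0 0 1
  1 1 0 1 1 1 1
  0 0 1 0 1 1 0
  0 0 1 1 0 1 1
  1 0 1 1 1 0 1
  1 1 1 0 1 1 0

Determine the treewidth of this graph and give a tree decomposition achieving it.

Each bag holds 4 vertices, so the decomposition has width 3, which upper-bounds the treewidth. On the other hand G contains the 4-clique {0, 1, 2, 6}. A clique must lie in a single bag of any decomposition, so no decomposition can have width below 3. Therefore the treewidth is 3.

Treewidth 3.
One such decomposition:
Bags: B1 = {2, 3, 4, 5}  B2 = {2, 4, 5, 6}  B3 = {0, 2, 5, 6}  B4 = {0, 1, 2, 6}
Tree: B1–B2, B2–B3, B3–B4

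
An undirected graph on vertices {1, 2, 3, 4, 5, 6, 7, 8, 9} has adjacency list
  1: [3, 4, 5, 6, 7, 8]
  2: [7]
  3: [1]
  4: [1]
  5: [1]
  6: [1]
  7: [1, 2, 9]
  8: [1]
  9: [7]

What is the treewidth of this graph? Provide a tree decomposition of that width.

Every bag has size at most 2, so the width is 2 − 1 = 1 and tw(G) ≤ 1. G has an edge, so its treewidth is at least 1. The upper and lower bounds meet at 1, so that is the treewidth.

Treewidth 1.
One such decomposition:
Bags: B1 = {1, 4}  B2 = {1, 5}  B3 = {1, 6}  B4 = {1, 7}  B5 = {1, 3}  B6 = {1, 8}  B7 = {7, 9}  B8 = {2, 7}
Tree: B1–B2, B2–B3, B2–B4, B2–B5, B5–B6, B4–B7, B4–B8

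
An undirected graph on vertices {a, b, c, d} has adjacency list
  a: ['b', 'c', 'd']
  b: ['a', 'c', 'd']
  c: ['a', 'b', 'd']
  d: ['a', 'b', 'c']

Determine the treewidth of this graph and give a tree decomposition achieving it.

A single bag containing all 4 vertices is trivially a valid decomposition of width 3. Conversely, {a, b, c, d} is a clique of size 4, and the vertices of any clique must share a bag in every tree decomposition; so some bag has ≥ 4 vertices and tw(G) ≥ 3. Therefore the treewidth is 3.

Treewidth 3.
Bags: B1 = {a, b, c, d}
Tree: (single bag)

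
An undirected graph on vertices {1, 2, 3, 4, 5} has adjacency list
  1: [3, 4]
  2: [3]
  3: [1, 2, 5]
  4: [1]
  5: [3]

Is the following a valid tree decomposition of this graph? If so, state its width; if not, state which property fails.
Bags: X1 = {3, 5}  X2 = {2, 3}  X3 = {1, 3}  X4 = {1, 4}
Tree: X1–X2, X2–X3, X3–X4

Checking the three conditions: (i) the bags cover all of {1, 2, 3, 4, 5}; (ii) for each edge, some bag contains both endpoints; (iii) the bags containing any fixed vertex form a subtree. All hold, so the decomposition is valid with width 2 − 1 = 1.

Yes; width 1.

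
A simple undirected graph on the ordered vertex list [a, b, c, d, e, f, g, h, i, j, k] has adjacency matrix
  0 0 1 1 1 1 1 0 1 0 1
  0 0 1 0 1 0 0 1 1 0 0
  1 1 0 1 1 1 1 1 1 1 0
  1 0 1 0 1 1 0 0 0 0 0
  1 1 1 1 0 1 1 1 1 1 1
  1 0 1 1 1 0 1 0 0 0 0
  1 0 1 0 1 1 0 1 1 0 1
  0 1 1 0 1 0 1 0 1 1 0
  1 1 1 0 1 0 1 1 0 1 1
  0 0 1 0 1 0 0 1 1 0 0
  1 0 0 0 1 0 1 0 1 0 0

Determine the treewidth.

4

A width-4 tree decomposition is:
Bags: B1 = {b, c, e, h, i}  B2 = {c, e, g, h, i}  B3 = {a, c, e, g, i}  B4 = {a, c, e, f, g}  B5 = {a, c, d, e, f}  B6 = {c, e, h, i, j}  B7 = {a, e, g, i, k}
Tree: B1–B2, B2–B3, B3–B4, B4–B5, B1–B6, B3–B7
Every bag has size at most 5, so the width is 5 − 1 = 4 and tw(G) ≤ 4. For the lower bound, the 5 vertices {a, c, d, e, f} are pairwise adjacent, and any tree decomposition puts a clique entirely inside one bag — forcing width ≥ 4. The upper and lower bounds meet at 4, so that is the treewidth.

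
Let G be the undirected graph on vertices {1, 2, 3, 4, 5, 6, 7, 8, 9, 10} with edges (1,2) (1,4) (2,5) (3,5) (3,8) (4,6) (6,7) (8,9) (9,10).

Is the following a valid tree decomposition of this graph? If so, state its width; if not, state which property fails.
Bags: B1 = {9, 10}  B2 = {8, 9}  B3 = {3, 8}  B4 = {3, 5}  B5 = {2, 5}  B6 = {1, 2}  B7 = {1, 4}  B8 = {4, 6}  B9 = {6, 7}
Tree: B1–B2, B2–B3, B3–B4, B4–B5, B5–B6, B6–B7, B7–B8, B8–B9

Checking the three conditions: (i) the bags cover all of {1, 2, 3, 4, 5, 6, 7, 8, 9, 10}; (ii) for each edge, some bag contains both endpoints; (iii) the bags containing any fixed vertex form a subtree. All hold, so the decomposition is valid with width 2 − 1 = 1.

Yes; width 1.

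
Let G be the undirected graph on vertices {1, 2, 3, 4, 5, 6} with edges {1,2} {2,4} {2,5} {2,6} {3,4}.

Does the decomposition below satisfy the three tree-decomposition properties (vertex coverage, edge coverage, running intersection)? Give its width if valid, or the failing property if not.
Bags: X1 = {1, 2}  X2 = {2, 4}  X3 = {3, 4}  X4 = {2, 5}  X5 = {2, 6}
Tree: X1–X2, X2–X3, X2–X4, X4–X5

Yes; width 1.

Every vertex of G appears in some bag (union = {1, 2, 3, 4, 5, 6}); every edge is covered by a bag; and for each vertex v the set of bags containing v is connected in the bag tree. The decomposition is therefore valid. The largest bag has 2 vertices, so the width is 1.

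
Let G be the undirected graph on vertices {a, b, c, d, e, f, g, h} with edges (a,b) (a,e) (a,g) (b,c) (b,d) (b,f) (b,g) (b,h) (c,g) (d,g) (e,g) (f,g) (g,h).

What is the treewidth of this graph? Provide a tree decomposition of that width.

Treewidth 2.
One optimal decomposition is:
Bags: B1 = {a, b, g}  B2 = {b, f, g}  B3 = {b, c, g}  B4 = {b, d, g}  B5 = {b, g, h}  B6 = {a, e, g}
Tree: B1–B2, B1–B3, B3–B4, B1–B5, B1–B6

The largest bag has 3 vertices, giving width 2; this decomposition certifies tw(G) ≤ 2. On the other hand G contains the 3-clique {a, e, g}. A clique must lie in a single bag of any decomposition, so no decomposition can have width below 2. Combining the bounds, tw(G) = 2.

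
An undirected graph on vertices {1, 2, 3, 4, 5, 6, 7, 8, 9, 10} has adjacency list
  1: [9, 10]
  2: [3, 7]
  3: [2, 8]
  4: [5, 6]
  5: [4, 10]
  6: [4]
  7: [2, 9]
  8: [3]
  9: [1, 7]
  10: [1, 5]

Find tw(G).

A width-1 tree decomposition is:
Bags: B1 = {3, 8}  B2 = {2, 3}  B3 = {2, 7}  B4 = {7, 9}  B5 = {1, 9}  B6 = {1, 10}  B7 = {5, 10}  B8 = {4, 5}  B9 = {4, 6}
Tree: B1–B2, B2–B3, B3–B4, B4–B5, B5–B6, B6–B7, B7–B8, B8–B9
Each bag holds 2 vertices, so the decomposition has width 1, which upper-bounds the treewidth. Any graph with an edge has treewidth ≥ 1, and G has the edge 8–3. Therefore the treewidth is 1.

1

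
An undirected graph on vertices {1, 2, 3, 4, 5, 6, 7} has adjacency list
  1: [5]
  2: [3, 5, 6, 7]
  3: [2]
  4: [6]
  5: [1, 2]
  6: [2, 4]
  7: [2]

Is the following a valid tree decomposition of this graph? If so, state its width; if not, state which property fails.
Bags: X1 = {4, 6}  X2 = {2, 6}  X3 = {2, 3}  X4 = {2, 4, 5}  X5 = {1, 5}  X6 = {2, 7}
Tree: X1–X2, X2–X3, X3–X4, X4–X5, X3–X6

No — bags containing vertex 4 are not connected in the tree.

A tree decomposition must satisfy three properties: every vertex lies in some bag; for every edge, both endpoints lie together in some bag; and for every vertex, the bags containing it form a connected subtree. Here bags containing vertex 4 are not connected in the tree, so the decomposition is invalid.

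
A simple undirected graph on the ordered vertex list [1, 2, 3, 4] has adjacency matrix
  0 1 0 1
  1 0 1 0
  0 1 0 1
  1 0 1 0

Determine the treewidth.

2

A width-2 tree decomposition is:
Bags: B1 = {2, 3, 4}  B2 = {1, 2, 4}
Tree: B1–B2
The largest bag has 3 vertices, giving width 2; this decomposition certifies tw(G) ≤ 2. The edges 2–3–4–1–2 form a cycle, so G is not a tree and its treewidth is at least 2. The upper and lower bounds meet at 2, so that is the treewidth.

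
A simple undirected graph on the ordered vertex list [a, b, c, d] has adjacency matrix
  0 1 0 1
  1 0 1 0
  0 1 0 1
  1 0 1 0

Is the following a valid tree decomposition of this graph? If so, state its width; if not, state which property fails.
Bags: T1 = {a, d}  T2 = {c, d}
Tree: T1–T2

A tree decomposition must satisfy three properties: every vertex lies in some bag; for every edge, both endpoints lie together in some bag; and for every vertex, the bags containing it form a connected subtree. Here vertex b appears in no bag, so the decomposition is invalid.

No — vertex b appears in no bag.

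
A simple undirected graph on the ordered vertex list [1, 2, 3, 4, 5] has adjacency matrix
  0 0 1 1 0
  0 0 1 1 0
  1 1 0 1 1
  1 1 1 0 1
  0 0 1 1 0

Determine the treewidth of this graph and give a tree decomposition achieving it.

The largest bag has 3 vertices, giving width 2; this decomposition certifies tw(G) ≤ 2. For the lower bound, the 3 vertices {1, 3, 4} are pairwise adjacent, and any tree decomposition puts a clique entirely inside one bag — forcing width ≥ 2. Combining the bounds, tw(G) = 2.

Treewidth 2.
Bags: B1 = {3, 4, 5}  B2 = {2, 3, 4}  B3 = {1, 3, 4}
Tree: B1–B2, B2–B3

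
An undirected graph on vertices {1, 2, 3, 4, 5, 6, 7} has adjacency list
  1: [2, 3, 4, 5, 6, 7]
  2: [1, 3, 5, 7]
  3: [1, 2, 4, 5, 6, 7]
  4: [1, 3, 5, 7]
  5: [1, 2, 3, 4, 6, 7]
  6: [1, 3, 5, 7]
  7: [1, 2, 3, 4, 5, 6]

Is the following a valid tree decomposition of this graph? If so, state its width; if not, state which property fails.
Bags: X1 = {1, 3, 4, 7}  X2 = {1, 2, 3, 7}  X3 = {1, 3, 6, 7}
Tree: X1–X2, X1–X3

No — vertex 5 appears in no bag.

A tree decomposition must satisfy three properties: every vertex lies in some bag; for every edge, both endpoints lie together in some bag; and for every vertex, the bags containing it form a connected subtree. Here vertex 5 appears in no bag, so the decomposition is invalid.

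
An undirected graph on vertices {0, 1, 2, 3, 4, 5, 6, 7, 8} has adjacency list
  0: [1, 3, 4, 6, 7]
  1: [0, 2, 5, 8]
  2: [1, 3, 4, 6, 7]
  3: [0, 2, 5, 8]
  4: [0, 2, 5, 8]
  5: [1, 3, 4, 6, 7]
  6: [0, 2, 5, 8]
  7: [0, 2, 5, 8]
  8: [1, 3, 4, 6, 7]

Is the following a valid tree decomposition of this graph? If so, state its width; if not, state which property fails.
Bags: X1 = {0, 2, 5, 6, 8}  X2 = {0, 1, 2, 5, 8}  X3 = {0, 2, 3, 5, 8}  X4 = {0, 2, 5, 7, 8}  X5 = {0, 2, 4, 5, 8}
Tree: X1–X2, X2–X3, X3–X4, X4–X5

Yes; width 4.

Vertex coverage: the bags together contain {0, 1, 2, 3, 4, 5, 6, 7, 8}, the full vertex set. Edge coverage: each edge of G has both endpoints in at least one bag. Running intersection: for every vertex, the bags containing it form a connected subtree. All three properties hold, so this is a valid tree decomposition of width max|bag| − 1 = 4, and hence tw(G) ≤ 4.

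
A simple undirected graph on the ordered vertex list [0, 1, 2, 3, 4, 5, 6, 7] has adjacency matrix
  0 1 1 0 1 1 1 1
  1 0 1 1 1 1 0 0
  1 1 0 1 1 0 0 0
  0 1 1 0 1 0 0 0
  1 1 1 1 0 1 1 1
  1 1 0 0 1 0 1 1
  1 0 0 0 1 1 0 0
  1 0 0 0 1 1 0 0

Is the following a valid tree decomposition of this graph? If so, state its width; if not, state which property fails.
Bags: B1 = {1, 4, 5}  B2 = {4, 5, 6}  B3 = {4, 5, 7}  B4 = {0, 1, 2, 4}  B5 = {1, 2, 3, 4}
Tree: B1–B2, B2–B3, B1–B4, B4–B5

No — edge (0,5) lies in no bag.

A tree decomposition must satisfy three properties: every vertex lies in some bag; for every edge, both endpoints lie together in some bag; and for every vertex, the bags containing it form a connected subtree. Here edge (0,5) lies in no bag, so the decomposition is invalid.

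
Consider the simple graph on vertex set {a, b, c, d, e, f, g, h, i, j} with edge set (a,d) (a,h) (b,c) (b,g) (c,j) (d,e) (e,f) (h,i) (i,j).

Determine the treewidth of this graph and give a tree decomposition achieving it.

Each bag holds 2 vertices, so the decomposition has width 1, which upper-bounds the treewidth. Any graph with an edge has treewidth ≥ 1, and G has the edge f–e. The upper and lower bounds meet at 1, so that is the treewidth.

Treewidth 1.
One optimal decomposition is:
Bags: B1 = {e, f}  B2 = {d, e}  B3 = {a, d}  B4 = {a, h}  B5 = {h, i}  B6 = {i, j}  B7 = {c, j}  B8 = {b, c}  B9 = {b, g}
Tree: B1–B2, B2–B3, B3–B4, B4–B5, B5–B6, B6–B7, B7–B8, B8–B9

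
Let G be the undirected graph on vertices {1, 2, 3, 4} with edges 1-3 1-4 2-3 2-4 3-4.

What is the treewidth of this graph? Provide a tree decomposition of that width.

Treewidth 2.
One optimal decomposition is:
Bags: B1 = {1, 3, 4}  B2 = {2, 3, 4}
Tree: B1–B2

Each bag holds 3 vertices, so the decomposition has width 2, which upper-bounds the treewidth. On the other hand G contains the 3-clique {1, 3, 4}. A clique must lie in a single bag of any decomposition, so no decomposition can have width below 2. The upper and lower bounds meet at 2, so that is the treewidth.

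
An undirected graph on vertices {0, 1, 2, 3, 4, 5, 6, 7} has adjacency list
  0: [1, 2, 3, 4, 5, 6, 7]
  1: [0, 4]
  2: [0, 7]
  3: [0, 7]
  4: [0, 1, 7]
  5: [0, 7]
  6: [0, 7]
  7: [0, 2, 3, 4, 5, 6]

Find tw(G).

2

A width-2 tree decomposition is:
Bags: B1 = {0, 4, 7}  B2 = {0, 1, 4}  B3 = {0, 6, 7}  B4 = {0, 3, 7}  B5 = {0, 2, 7}  B6 = {0, 5, 7}
Tree: B1–B2, B1–B3, B1–B4, B1–B5, B5–B6
Every bag has size at most 3, so the width is 3 − 1 = 2 and tw(G) ≤ 2. Conversely, {0, 1, 4} is a clique of size 3, and the vertices of any clique must share a bag in every tree decomposition; so some bag has ≥ 3 vertices and tw(G) ≥ 2. Therefore the treewidth is 2.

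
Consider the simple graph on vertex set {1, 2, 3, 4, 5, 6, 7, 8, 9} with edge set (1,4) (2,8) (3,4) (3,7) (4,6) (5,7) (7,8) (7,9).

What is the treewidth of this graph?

A width-1 tree decomposition is:
Bags: B1 = {3, 7}  B2 = {5, 7}  B3 = {7, 8}  B4 = {3, 4}  B5 = {1, 4}  B6 = {4, 6}  B7 = {7, 9}  B8 = {2, 8}
Tree: B1–B2, B1–B3, B1–B4, B4–B5, B4–B6, B2–B7, B3–B8
Every bag has size at most 2, so the width is 2 − 1 = 1 and tw(G) ≤ 1. Any graph with an edge has treewidth ≥ 1, and G has the edge 3–7. Therefore the treewidth is 1.

1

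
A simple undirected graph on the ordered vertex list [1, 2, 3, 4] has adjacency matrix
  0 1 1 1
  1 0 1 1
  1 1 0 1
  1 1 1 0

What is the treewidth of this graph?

A width-3 tree decomposition is:
Bags: B1 = {1, 2, 3, 4}
Tree: (single bag)
With just one bag of size 4, the width is 4 − 1 = 3, so tw(G) ≤ 3. On the other hand G contains the 4-clique {1, 2, 3, 4}. A clique must lie in a single bag of any decomposition, so no decomposition can have width below 3. The upper and lower bounds meet at 3, so that is the treewidth.

3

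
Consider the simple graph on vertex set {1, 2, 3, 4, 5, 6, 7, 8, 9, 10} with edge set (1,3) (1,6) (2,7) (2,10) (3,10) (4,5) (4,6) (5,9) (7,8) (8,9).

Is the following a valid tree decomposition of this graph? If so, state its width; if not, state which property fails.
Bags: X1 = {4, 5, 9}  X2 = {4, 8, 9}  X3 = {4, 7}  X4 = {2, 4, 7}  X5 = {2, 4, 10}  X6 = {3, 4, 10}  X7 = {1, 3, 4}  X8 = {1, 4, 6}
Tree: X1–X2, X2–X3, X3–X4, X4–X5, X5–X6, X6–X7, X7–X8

No — edge (8,7) lies in no bag.

A tree decomposition must satisfy three properties: every vertex lies in some bag; for every edge, both endpoints lie together in some bag; and for every vertex, the bags containing it form a connected subtree. Here edge (8,7) lies in no bag, so the decomposition is invalid.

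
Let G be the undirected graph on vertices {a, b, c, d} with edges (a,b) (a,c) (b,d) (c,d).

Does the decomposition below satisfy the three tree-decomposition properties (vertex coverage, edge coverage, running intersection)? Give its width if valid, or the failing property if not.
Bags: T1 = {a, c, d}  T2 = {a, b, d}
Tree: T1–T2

Yes; width 2.

Checking the three conditions: (i) the bags cover all of {a, b, c, d}; (ii) for each edge, some bag contains both endpoints; (iii) the bags containing any fixed vertex form a subtree. All hold, so the decomposition is valid with width 3 − 1 = 2.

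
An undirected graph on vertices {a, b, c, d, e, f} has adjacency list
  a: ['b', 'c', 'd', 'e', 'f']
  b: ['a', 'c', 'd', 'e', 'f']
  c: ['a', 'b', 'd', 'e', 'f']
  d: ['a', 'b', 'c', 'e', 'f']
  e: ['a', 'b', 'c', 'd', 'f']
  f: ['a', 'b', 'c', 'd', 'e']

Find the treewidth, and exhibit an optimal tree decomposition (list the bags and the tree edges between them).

With just one bag of size 6, the width is 6 − 1 = 5, so tw(G) ≤ 5. On the other hand G contains the 6-clique {a, b, c, d, e, f}. A clique must lie in a single bag of any decomposition, so no decomposition can have width below 5. The upper and lower bounds meet at 5, so that is the treewidth.

Treewidth 5.
One optimal decomposition is:
Bags: B1 = {a, b, c, d, e, f}
Tree: (single bag)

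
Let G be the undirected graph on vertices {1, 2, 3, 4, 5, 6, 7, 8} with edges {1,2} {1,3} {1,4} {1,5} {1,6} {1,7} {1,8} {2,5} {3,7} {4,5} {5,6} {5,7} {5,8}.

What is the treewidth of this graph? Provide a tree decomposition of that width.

The largest bag has 3 vertices, giving width 2; this decomposition certifies tw(G) ≤ 2. On the other hand G contains the 3-clique {1, 3, 7}. A clique must lie in a single bag of any decomposition, so no decomposition can have width below 2. Therefore the treewidth is 2.

Treewidth 2.
Bags: B1 = {1, 2, 5}  B2 = {1, 5, 8}  B3 = {1, 4, 5}  B4 = {1, 5, 6}  B5 = {1, 5, 7}  B6 = {1, 3, 7}
Tree: B1–B2, B1–B3, B3–B4, B4–B5, B5–B6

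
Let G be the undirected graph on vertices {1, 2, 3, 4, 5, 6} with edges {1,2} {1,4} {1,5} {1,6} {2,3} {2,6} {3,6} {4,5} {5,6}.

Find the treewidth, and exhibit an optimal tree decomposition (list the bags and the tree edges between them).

Every bag has size at most 3, so the width is 3 − 1 = 2 and tw(G) ≤ 2. On the other hand G contains the 3-clique {1, 2, 6}. A clique must lie in a single bag of any decomposition, so no decomposition can have width below 2. The upper and lower bounds meet at 2, so that is the treewidth.

Treewidth 2.
Bags: B1 = {1, 2, 6}  B2 = {1, 5, 6}  B3 = {2, 3, 6}  B4 = {1, 4, 5}
Tree: B1–B2, B1–B3, B2–B4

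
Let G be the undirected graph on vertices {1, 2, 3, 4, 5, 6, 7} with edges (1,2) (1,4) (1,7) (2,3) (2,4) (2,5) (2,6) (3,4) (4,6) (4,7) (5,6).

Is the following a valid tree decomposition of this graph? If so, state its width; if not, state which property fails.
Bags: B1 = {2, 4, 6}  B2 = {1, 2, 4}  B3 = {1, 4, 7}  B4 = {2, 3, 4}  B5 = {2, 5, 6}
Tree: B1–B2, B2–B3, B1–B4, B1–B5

Yes; width 2.

Vertex coverage: the bags together contain {1, 2, 3, 4, 5, 6, 7}, the full vertex set. Edge coverage: each edge of G has both endpoints in at least one bag. Running intersection: for every vertex, the bags containing it form a connected subtree. All three properties hold, so this is a valid tree decomposition of width max|bag| − 1 = 2, and hence tw(G) ≤ 2.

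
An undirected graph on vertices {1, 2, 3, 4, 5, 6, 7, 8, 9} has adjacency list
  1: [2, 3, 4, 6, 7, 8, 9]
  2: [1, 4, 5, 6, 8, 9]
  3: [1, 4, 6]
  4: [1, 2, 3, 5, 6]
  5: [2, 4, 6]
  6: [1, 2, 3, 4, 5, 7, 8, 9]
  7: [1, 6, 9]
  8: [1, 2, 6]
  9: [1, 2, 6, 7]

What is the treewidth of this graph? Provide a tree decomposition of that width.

Every bag has size at most 4, so the width is 4 − 1 = 3 and tw(G) ≤ 3. For the lower bound, the 4 vertices {1, 2, 6, 8} are pairwise adjacent, and any tree decomposition puts a clique entirely inside one bag — forcing width ≥ 3. Hence tw(G) = 3 exactly.

Treewidth 3.
One optimal decomposition is:
Bags: B1 = {1, 2, 4, 6}  B2 = {1, 2, 6, 9}  B3 = {2, 4, 5, 6}  B4 = {1, 2, 6, 8}  B5 = {1, 3, 4, 6}  B6 = {1, 6, 7, 9}
Tree: B1–B2, B1–B3, B2–B4, B1–B5, B2–B6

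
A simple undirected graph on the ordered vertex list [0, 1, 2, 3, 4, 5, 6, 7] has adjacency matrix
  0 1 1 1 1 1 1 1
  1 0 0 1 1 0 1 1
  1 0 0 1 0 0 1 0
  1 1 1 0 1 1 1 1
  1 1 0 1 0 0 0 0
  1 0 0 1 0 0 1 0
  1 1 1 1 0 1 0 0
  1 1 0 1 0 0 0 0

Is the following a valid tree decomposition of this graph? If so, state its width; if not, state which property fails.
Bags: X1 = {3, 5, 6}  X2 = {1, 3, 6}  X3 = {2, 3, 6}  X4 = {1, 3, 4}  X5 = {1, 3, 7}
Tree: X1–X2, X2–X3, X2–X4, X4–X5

A tree decomposition must satisfy three properties: every vertex lies in some bag; for every edge, both endpoints lie together in some bag; and for every vertex, the bags containing it form a connected subtree. Here vertex 0 appears in no bag, so the decomposition is invalid.

No — vertex 0 appears in no bag.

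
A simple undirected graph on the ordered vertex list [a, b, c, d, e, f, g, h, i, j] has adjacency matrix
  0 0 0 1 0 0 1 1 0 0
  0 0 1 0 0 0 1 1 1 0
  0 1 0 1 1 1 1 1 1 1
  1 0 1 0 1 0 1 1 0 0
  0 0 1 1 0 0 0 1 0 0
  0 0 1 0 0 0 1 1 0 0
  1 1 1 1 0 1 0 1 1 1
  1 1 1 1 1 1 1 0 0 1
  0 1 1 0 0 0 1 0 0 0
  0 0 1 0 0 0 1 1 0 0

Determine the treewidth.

A width-3 tree decomposition is:
Bags: B1 = {c, f, g, h}  B2 = {c, d, g, h}  B3 = {b, c, g, h}  B4 = {a, d, g, h}  B5 = {b, c, g, i}  B6 = {c, d, e, h}  B7 = {c, g, h, j}
Tree: B1–B2, B2–B3, B2–B4, B3–B5, B2–B6, B3–B7
Every bag has size at most 4, so the width is 4 − 1 = 3 and tw(G) ≤ 3. On the other hand G contains the 4-clique {c, d, g, h}. A clique must lie in a single bag of any decomposition, so no decomposition can have width below 3. The upper and lower bounds meet at 3, so that is the treewidth.

3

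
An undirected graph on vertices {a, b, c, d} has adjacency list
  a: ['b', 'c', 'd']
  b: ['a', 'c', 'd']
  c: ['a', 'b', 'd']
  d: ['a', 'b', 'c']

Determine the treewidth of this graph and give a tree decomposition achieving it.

With just one bag of size 4, the width is 4 − 1 = 3, so tw(G) ≤ 3. For the lower bound, the 4 vertices {a, b, c, d} are pairwise adjacent, and any tree decomposition puts a clique entirely inside one bag — forcing width ≥ 3. Therefore the treewidth is 3.

Treewidth 3.
Bags: B1 = {a, b, c, d}
Tree: (single bag)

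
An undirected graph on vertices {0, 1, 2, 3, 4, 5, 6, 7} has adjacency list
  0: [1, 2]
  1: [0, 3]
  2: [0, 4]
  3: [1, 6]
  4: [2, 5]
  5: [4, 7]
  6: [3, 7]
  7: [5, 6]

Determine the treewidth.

A width-2 tree decomposition is:
Bags: B1 = {1, 3, 6}  B2 = {1, 6, 7}  B3 = {1, 5, 7}  B4 = {1, 4, 5}  B5 = {1, 2, 4}  B6 = {0, 1, 2}
Tree: B1–B2, B2–B3, B3–B4, B4–B5, B5–B6
The largest bag has 3 vertices, giving width 2; this decomposition certifies tw(G) ≤ 2. The edges 1–3–6–7–5–4–2–0–1 form a cycle, so G is not a tree and its treewidth is at least 2. Therefore the treewidth is 2.

2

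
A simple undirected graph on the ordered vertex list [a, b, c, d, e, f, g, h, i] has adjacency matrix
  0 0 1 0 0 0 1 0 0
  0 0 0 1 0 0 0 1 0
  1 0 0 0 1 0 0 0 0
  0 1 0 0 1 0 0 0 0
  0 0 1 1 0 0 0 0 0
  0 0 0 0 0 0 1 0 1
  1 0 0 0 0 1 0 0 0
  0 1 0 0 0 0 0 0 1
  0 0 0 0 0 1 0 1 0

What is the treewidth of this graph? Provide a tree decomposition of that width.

Each bag holds 3 vertices, so the decomposition has width 2, which upper-bounds the treewidth. Since e–c–a–g–f–i–h–b–d–e is a cycle in G, G is not acyclic. Forests are exactly the graphs of treewidth ≤ 1, so tw(G) ≥ 2. Therefore the treewidth is 2.

Treewidth 2.
One such decomposition:
Bags: B1 = {a, c, e}  B2 = {a, e, g}  B3 = {e, f, g}  B4 = {e, f, i}  B5 = {e, h, i}  B6 = {b, e, h}  B7 = {b, d, e}
Tree: B1–B2, B2–B3, B3–B4, B4–B5, B5–B6, B6–B7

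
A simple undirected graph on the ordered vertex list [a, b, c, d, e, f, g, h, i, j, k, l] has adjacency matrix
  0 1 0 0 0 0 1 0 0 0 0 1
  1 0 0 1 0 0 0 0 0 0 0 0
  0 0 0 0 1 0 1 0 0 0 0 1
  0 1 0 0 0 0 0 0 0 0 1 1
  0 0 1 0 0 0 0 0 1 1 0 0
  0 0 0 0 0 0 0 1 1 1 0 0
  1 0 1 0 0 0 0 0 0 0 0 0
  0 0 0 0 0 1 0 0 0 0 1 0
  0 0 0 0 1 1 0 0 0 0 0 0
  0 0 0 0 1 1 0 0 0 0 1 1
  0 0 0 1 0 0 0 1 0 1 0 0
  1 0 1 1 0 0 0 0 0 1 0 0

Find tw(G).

3

A width-3 tree decomposition is:
Bags: B1 = {e, f, h, i}  B2 = {e, f, h, j}  B3 = {e, h, j, k}  B4 = {c, e, j, k}  B5 = {c, j, k, l}  B6 = {c, d, k, l}  B7 = {c, d, g, l}  B8 = {a, d, g, l}  B9 = {a, b, d, g}
Tree: B1–B2, B2–B3, B3–B4, B4–B5, B5–B6, B6–B7, B7–B8, B8–B9
Each bag holds 4 vertices, so the decomposition has width 3, which upper-bounds the treewidth. For the lower bound: the 4 vertex sets {f,h,i}, {e}, {j}, {c,d,k,l} are disjoint, each induces a connected subgraph, and every pair is joined by at least one edge of G. Contracting each set to a single vertex therefore yields K_{4} as a minor, and since treewidth is minor-monotone, tw(G) ≥ tw(K_{4}) = 3. Therefore the treewidth is 3.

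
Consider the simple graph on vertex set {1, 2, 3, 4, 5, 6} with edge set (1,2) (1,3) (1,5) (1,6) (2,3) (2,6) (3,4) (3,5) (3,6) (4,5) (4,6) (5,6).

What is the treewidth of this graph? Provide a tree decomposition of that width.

The largest bag has 4 vertices, giving width 3; this decomposition certifies tw(G) ≤ 3. For the lower bound, the 4 vertices {1, 2, 3, 6} are pairwise adjacent, and any tree decomposition puts a clique entirely inside one bag — forcing width ≥ 3. Combining the bounds, tw(G) = 3.

Treewidth 3.
One optimal decomposition is:
Bags: B1 = {1, 2, 3, 6}  B2 = {1, 3, 5, 6}  B3 = {3, 4, 5, 6}
Tree: B1–B2, B2–B3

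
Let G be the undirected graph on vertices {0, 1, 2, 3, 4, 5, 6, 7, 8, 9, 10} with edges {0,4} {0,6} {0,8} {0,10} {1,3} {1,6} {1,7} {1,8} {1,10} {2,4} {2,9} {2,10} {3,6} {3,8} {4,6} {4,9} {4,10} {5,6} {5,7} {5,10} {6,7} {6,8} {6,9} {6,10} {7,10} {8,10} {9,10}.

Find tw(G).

A width-3 tree decomposition is:
Bags: B1 = {0, 6, 8, 10}  B2 = {0, 4, 6, 10}  B3 = {1, 6, 8, 10}  B4 = {4, 6, 9, 10}  B5 = {2, 4, 9, 10}  B6 = {1, 6, 7, 10}  B7 = {1, 3, 6, 8}  B8 = {5, 6, 7, 10}
Tree: B1–B2, B1–B3, B2–B4, B4–B5, B3–B6, B3–B7, B6–B8
The largest bag has 4 vertices, giving width 3; this decomposition certifies tw(G) ≤ 3. On the other hand G contains the 4-clique {2, 4, 9, 10}. A clique must lie in a single bag of any decomposition, so no decomposition can have width below 3. The upper and lower bounds meet at 3, so that is the treewidth.

3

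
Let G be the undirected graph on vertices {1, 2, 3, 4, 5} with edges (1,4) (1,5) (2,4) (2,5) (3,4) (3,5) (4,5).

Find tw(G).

2

A width-2 tree decomposition is:
Bags: B1 = {3, 4, 5}  B2 = {1, 4, 5}  B3 = {2, 4, 5}
Tree: B1–B2, B1–B3
Each bag holds 3 vertices, so the decomposition has width 2, which upper-bounds the treewidth. Conversely, {1, 4, 5} is a clique of size 3, and the vertices of any clique must share a bag in every tree decomposition; so some bag has ≥ 3 vertices and tw(G) ≥ 2. Hence tw(G) = 2 exactly.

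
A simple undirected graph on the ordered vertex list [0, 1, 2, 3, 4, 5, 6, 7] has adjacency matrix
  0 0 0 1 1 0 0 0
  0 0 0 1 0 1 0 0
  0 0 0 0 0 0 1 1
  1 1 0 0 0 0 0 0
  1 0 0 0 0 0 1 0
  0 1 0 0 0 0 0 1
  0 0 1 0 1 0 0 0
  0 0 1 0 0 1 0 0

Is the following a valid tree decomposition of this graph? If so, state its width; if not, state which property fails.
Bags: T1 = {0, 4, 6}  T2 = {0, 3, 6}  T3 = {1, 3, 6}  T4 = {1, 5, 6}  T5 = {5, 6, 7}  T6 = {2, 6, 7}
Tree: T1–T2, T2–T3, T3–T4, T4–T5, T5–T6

Yes; width 2.

Vertex coverage: the bags together contain {0, 1, 2, 3, 4, 5, 6, 7}, the full vertex set. Edge coverage: each edge of G has both endpoints in at least one bag. Running intersection: for every vertex, the bags containing it form a connected subtree. All three properties hold, so this is a valid tree decomposition of width max|bag| − 1 = 2, and hence tw(G) ≤ 2.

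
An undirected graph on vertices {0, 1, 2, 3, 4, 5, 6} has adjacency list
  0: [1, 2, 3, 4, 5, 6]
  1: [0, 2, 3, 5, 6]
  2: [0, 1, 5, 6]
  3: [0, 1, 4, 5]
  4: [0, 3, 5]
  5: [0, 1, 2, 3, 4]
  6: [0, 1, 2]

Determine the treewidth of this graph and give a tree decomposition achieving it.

Treewidth 3.
One optimal decomposition is:
Bags: B1 = {0, 1, 3, 5}  B2 = {0, 1, 2, 5}  B3 = {0, 3, 4, 5}  B4 = {0, 1, 2, 6}
Tree: B1–B2, B1–B3, B2–B4

Each bag holds 4 vertices, so the decomposition has width 3, which upper-bounds the treewidth. For the lower bound, the 4 vertices {0, 1, 2, 5} are pairwise adjacent, and any tree decomposition puts a clique entirely inside one bag — forcing width ≥ 3. Therefore the treewidth is 3.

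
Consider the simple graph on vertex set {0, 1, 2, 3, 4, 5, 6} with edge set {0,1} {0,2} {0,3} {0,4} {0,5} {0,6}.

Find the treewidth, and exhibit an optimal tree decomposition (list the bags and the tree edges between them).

Every bag has size at most 2, so the width is 2 − 1 = 1 and tw(G) ≤ 1. G has an edge, so its treewidth is at least 1. Therefore the treewidth is 1.

Treewidth 1.
Bags: B1 = {0, 1}  B2 = {0, 3}  B3 = {0, 6}  B4 = {0, 2}  B5 = {0, 4}  B6 = {0, 5}
Tree: B1–B2, B2–B3, B2–B4, B2–B5, B3–B6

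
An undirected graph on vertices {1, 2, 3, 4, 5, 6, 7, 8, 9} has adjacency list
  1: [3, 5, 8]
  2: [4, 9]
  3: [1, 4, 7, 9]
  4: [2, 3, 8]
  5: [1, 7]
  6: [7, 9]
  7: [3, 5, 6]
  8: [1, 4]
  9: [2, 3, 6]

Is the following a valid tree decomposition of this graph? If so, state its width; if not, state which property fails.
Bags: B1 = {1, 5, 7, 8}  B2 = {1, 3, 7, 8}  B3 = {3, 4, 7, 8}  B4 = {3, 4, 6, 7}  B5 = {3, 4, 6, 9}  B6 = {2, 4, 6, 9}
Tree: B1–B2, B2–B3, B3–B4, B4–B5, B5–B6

Yes; width 3.

Every vertex of G appears in some bag (union = {1, 2, 3, 4, 5, 6, 7, 8, 9}); every edge is covered by a bag; and for each vertex v the set of bags containing v is connected in the bag tree. The decomposition is therefore valid. The largest bag has 4 vertices, so the width is 3.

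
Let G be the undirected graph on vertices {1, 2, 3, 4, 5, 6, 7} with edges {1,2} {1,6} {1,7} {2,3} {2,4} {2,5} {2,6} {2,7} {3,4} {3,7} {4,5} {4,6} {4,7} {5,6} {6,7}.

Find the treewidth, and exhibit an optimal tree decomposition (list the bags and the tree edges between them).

Treewidth 3.
Bags: B1 = {2, 4, 6, 7}  B2 = {1, 2, 6, 7}  B3 = {2, 4, 5, 6}  B4 = {2, 3, 4, 7}
Tree: B1–B2, B1–B3, B1–B4

Every bag has size at most 4, so the width is 4 − 1 = 3 and tw(G) ≤ 3. For the lower bound, the 4 vertices {1, 2, 6, 7} are pairwise adjacent, and any tree decomposition puts a clique entirely inside one bag — forcing width ≥ 3. Therefore the treewidth is 3.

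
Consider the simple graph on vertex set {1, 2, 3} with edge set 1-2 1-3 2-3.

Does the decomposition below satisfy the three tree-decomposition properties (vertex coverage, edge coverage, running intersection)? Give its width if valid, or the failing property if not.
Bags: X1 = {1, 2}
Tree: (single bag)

No — vertex 3 appears in no bag.

A tree decomposition must satisfy three properties: every vertex lies in some bag; for every edge, both endpoints lie together in some bag; and for every vertex, the bags containing it form a connected subtree. Here vertex 3 appears in no bag, so the decomposition is invalid.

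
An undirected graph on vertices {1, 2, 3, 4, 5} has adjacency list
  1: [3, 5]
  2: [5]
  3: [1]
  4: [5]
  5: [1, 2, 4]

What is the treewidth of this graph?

A width-1 tree decomposition is:
Bags: B1 = {4, 5}  B2 = {2, 5}  B3 = {1, 5}  B4 = {1, 3}
Tree: B1–B2, B2–B3, B3–B4
Each bag holds 2 vertices, so the decomposition has width 1, which upper-bounds the treewidth. Any graph with an edge has treewidth ≥ 1, and G has the edge 5–4. Hence tw(G) = 1 exactly.

1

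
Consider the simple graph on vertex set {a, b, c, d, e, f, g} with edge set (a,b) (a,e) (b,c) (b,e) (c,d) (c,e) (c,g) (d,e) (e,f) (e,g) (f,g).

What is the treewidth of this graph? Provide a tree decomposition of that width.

Treewidth 2.
One optimal decomposition is:
Bags: B1 = {c, e, g}  B2 = {e, f, g}  B3 = {c, d, e}  B4 = {b, c, e}  B5 = {a, b, e}
Tree: B1–B2, B1–B3, B1–B4, B4–B5

Every bag has size at most 3, so the width is 3 − 1 = 2 and tw(G) ≤ 2. For the lower bound, the 3 vertices {a, b, e} are pairwise adjacent, and any tree decomposition puts a clique entirely inside one bag — forcing width ≥ 2. Therefore the treewidth is 2.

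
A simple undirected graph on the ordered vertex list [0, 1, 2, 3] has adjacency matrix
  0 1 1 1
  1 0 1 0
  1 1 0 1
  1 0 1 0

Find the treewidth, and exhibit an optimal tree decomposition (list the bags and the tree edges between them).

Treewidth 2.
Bags: B1 = {0, 1, 2}  B2 = {0, 2, 3}
Tree: B1–B2

Every bag has size at most 3, so the width is 3 − 1 = 2 and tw(G) ≤ 2. Conversely, {0, 1, 2} is a clique of size 3, and the vertices of any clique must share a bag in every tree decomposition; so some bag has ≥ 3 vertices and tw(G) ≥ 2. Hence tw(G) = 2 exactly.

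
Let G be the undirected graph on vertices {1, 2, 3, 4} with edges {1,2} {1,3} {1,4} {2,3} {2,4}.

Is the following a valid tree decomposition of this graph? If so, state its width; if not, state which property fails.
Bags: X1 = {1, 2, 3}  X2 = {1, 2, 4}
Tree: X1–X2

Vertex coverage: the bags together contain {1, 2, 3, 4}, the full vertex set. Edge coverage: each edge of G has both endpoints in at least one bag. Running intersection: for every vertex, the bags containing it form a connected subtree. All three properties hold, so this is a valid tree decomposition of width max|bag| − 1 = 2, and hence tw(G) ≤ 2.

Yes; width 2.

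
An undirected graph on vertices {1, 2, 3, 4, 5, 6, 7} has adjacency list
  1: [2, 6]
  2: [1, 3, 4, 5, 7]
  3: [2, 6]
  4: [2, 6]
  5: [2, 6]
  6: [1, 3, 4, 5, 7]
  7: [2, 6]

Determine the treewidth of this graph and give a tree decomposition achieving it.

Treewidth 2.
One such decomposition:
Bags: B1 = {2, 4, 6}  B2 = {1, 2, 6}  B3 = {2, 3, 6}  B4 = {2, 6, 7}  B5 = {2, 5, 6}
Tree: B1–B2, B2–B3, B3–B4, B4–B5

The largest bag has 3 vertices, giving width 2; this decomposition certifies tw(G) ≤ 2. Since 2–4–6–1–2 is a cycle in G, G is not acyclic. Forests are exactly the graphs of treewidth ≤ 1, so tw(G) ≥ 2. The upper and lower bounds meet at 2, so that is the treewidth.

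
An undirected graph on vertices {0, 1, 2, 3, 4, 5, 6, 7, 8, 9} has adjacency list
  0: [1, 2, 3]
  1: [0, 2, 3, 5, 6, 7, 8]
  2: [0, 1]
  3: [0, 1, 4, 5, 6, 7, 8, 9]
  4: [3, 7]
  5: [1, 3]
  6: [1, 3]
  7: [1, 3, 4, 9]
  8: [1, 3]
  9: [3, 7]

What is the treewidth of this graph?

2

A width-2 tree decomposition is:
Bags: B1 = {1, 3, 7}  B2 = {0, 1, 3}  B3 = {1, 3, 8}  B4 = {3, 7, 9}  B5 = {0, 1, 2}  B6 = {3, 4, 7}  B7 = {1, 3, 6}  B8 = {1, 3, 5}
Tree: B1–B2, B2–B3, B1–B4, B2–B5, B1–B6, B2–B7, B3–B8
The largest bag has 3 vertices, giving width 2; this decomposition certifies tw(G) ≤ 2. Conversely, {0, 1, 2} is a clique of size 3, and the vertices of any clique must share a bag in every tree decomposition; so some bag has ≥ 3 vertices and tw(G) ≥ 2. Therefore the treewidth is 2.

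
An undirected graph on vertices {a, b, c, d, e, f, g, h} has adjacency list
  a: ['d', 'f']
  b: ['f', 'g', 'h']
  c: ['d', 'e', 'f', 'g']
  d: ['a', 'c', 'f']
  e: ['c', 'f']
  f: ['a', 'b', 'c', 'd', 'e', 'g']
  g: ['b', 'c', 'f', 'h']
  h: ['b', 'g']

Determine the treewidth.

A width-2 tree decomposition is:
Bags: B1 = {c, f, g}  B2 = {b, f, g}  B3 = {c, e, f}  B4 = {b, g, h}  B5 = {c, d, f}  B6 = {a, d, f}
Tree: B1–B2, B1–B3, B2–B4, B1–B5, B5–B6
Each bag holds 3 vertices, so the decomposition has width 2, which upper-bounds the treewidth. For the lower bound, the 3 vertices {b, g, h} are pairwise adjacent, and any tree decomposition puts a clique entirely inside one bag — forcing width ≥ 2. Hence tw(G) = 2 exactly.

2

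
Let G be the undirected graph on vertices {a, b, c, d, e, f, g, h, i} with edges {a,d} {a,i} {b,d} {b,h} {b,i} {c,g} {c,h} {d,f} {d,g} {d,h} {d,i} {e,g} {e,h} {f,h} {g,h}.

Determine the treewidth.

2

A width-2 tree decomposition is:
Bags: B1 = {d, g, h}  B2 = {b, d, h}  B3 = {d, f, h}  B4 = {b, d, i}  B5 = {a, d, i}  B6 = {c, g, h}  B7 = {e, g, h}
Tree: B1–B2, B1–B3, B2–B4, B4–B5, B1–B6, B6–B7
Every bag has size at most 3, so the width is 3 − 1 = 2 and tw(G) ≤ 2. Conversely, {d, g, h} is a clique of size 3, and the vertices of any clique must share a bag in every tree decomposition; so some bag has ≥ 3 vertices and tw(G) ≥ 2. Hence tw(G) = 2 exactly.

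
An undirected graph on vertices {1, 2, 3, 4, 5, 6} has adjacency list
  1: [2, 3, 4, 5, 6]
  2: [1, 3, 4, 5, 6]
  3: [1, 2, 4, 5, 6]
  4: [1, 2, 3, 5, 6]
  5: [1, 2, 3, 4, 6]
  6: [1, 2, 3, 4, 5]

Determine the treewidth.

5

A width-5 tree decomposition is:
Bags: B1 = {1, 2, 3, 4, 5, 6}
Tree: (single bag)
A single bag containing all 6 vertices is trivially a valid decomposition of width 5. Conversely, {1, 2, 3, 4, 5, 6} is a clique of size 6, and the vertices of any clique must share a bag in every tree decomposition; so some bag has ≥ 6 vertices and tw(G) ≥ 5. Combining the bounds, tw(G) = 5.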